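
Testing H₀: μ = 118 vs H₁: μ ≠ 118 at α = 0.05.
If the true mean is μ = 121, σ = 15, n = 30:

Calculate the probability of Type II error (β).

SE = σ/√n = 15/√30 = 2.7386
Critical values: μ₀ ± z_0.025×SE = 118 ± 1.960×2.7386
Acceptance region: (112.6323, 123.3677)
Under H₁ (μ = 121): z_high = (123.3677 - 121)/2.7386 = 0.8646, z_low = (112.6323 - 121)/2.7386 = -3.0555
β = P(not reject | H₁) = Φ(0.8646) - Φ(-3.0555) ≈ 0.8052

Answer: β ≈ 0.8052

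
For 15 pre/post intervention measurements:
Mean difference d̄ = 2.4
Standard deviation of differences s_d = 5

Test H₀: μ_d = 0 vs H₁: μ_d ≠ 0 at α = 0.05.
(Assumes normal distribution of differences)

df = n - 1 = 14
SE = s_d/√n = 5/√15 = 1.2910
t = d̄/SE = 2.4/1.2910 = 1.8590
Critical value: t_{0.025,14} = ±2.145
p-value ≈ 0.0842
Decision: fail to reject H₀

Answer: t = 1.8590, fail to reject H₀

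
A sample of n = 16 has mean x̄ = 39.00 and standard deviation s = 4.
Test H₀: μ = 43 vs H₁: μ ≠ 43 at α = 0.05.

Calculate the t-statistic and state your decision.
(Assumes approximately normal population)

Answer: t = -4.0000, reject H₀

Derivation:
df = n - 1 = 15
SE = s/√n = 4/√16 = 1.0000
t = (x̄ - μ₀)/SE = (39.00 - 43)/1.0000 = -4.0000
Critical value: t_{0.025,15} = ±2.131
p-value ≈ 0.0012
Decision: reject H₀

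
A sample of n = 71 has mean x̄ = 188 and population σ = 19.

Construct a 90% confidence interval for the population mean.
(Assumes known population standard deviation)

Confidence level: 90%, α = 0.1
z_0.05 = 1.645
SE = σ/√n = 19/√71 = 2.2549
Margin of error = 1.645 × 2.2549 = 3.7093
CI: x̄ ± margin = 188 ± 3.7093
CI: (184.2907, 191.7093)

Answer: (184.2907, 191.7093)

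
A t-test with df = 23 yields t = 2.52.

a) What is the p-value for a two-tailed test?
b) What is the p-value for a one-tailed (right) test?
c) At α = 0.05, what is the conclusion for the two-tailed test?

Using t-distribution with df = 23:
a) Two-tailed: p = 2×P(T > 2.52) = 0.0191
b) One-tailed: p = P(T > 2.52) = 0.0096
c) 0.0191 < 0.05, reject H₀

Answer: a) 0.0191, b) 0.0096, c) reject H₀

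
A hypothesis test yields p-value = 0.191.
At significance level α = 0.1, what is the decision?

Answer: fail to reject H₀

Derivation:
Compare p-value to α:
0.191 ≥ 0.1
Decision: fail to reject H₀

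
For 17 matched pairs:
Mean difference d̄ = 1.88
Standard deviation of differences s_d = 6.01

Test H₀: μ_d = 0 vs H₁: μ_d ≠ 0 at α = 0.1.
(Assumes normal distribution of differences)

df = n - 1 = 16
SE = s_d/√n = 6.01/√17 = 1.4576
t = d̄/SE = 1.88/1.4576 = 1.2898
Critical value: t_{0.05,16} = ±1.746
p-value ≈ 0.2155
Decision: fail to reject H₀

Answer: t = 1.2898, fail to reject H₀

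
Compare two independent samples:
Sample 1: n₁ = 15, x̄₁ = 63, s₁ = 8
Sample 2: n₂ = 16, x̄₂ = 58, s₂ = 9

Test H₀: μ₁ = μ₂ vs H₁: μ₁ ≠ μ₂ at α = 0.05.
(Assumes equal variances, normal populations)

Answer: t = 1.6306, fail to reject H₀

Derivation:
Pooled variance: s²_p = [14×8² + 15×9²]/(29) = 72.7931
s_p = 8.5319
SE = s_p×√(1/n₁ + 1/n₂) = 8.5319×√(1/15 + 1/16) = 3.0663
t = (x̄₁ - x̄₂)/SE = (63 - 58)/3.0663 = 1.6306
df = 29, t-critical = ±2.045
Decision: fail to reject H₀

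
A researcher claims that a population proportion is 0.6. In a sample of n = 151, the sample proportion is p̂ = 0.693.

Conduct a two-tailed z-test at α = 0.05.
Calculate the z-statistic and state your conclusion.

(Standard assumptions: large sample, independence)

Answer: z = 2.3328, reject H₀

Derivation:
H₀: p = 0.6, H₁: p ≠ 0.6
Standard error: SE = √(p₀(1-p₀)/n) = √(0.6×0.4/151) = 0.039867
z-statistic: z = (p̂ - p₀)/SE = (0.693 - 0.6)/0.039867 = 2.3328
Critical value: z_0.025 = ±1.960
p-value = 0.0197
Decision: reject H₀ at α = 0.05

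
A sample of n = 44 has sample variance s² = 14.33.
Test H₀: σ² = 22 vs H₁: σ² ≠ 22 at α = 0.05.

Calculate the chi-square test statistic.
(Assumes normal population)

df = n - 1 = 43
χ² = (n-1)s²/σ₀² = 43×14.33/22 = 28.0086
Critical values: χ²_{0.975,43} = 26.785, χ²_{0.025,43} = 62.990
Rejection region: χ² < 26.785 or χ² > 62.990
Decision: fail to reject H₀

Answer: χ² = 28.0086, fail to reject H₀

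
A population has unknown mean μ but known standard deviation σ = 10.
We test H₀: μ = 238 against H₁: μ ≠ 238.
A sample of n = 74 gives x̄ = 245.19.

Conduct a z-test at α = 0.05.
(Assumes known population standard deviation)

Standard error: SE = σ/√n = 10/√74 = 1.1625
z-statistic: z = (x̄ - μ₀)/SE = (245.19 - 238)/1.1625 = 6.1849
Critical value: ±1.960
p-value < 0.0001
Decision: reject H₀

Answer: z = 6.1849, reject H₀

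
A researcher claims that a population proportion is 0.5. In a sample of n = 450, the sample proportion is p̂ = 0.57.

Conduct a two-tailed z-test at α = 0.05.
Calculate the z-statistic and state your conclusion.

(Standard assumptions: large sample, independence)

H₀: p = 0.5, H₁: p ≠ 0.5
Standard error: SE = √(p₀(1-p₀)/n) = √(0.5×0.5/450) = 0.023570
z-statistic: z = (p̂ - p₀)/SE = (0.57 - 0.5)/0.023570 = 2.9699
Critical value: z_0.025 = ±1.960
p-value = 0.0030
Decision: reject H₀ at α = 0.05

Answer: z = 2.9699, reject H₀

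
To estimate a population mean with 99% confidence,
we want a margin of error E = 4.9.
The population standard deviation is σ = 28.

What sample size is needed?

z_0.005 = 2.576
n = (z×σ/E)² = (2.576×28/4.9)²
n = 216.6784
Round up: n = 217

Answer: n = 217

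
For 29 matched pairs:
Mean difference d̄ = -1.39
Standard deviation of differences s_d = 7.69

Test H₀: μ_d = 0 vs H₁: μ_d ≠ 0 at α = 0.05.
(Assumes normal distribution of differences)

df = n - 1 = 28
SE = s_d/√n = 7.69/√29 = 1.4280
t = d̄/SE = -1.39/1.4280 = -0.9734
Critical value: t_{0.025,28} = ±2.048
p-value ≈ 0.3387
Decision: fail to reject H₀

Answer: t = -0.9734, fail to reject H₀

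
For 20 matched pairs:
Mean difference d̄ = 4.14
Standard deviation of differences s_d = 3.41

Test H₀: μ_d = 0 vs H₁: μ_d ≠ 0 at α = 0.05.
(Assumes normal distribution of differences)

Answer: t = 5.4295, reject H₀

Derivation:
df = n - 1 = 19
SE = s_d/√n = 3.41/√20 = 0.7625
t = d̄/SE = 4.14/0.7625 = 5.4295
Critical value: t_{0.025,19} = ±2.093
p-value < 0.0001
Decision: reject H₀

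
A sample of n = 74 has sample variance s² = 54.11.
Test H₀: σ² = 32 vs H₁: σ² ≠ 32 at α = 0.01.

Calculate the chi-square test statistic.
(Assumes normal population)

Answer: χ² = 123.4384, reject H₀

Derivation:
df = n - 1 = 73
χ² = (n-1)s²/σ₀² = 73×54.11/32 = 123.4384
Critical values: χ²_{0.995,73} = 45.629, χ²_{0.005,73} = 107.862
Rejection region: χ² < 45.629 or χ² > 107.862
Decision: reject H₀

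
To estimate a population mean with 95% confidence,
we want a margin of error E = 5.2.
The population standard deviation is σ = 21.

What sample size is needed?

Answer: n = 63

Derivation:
z_0.025 = 1.960
n = (z×σ/E)² = (1.960×21/5.2)²
n = 62.6533
Round up: n = 63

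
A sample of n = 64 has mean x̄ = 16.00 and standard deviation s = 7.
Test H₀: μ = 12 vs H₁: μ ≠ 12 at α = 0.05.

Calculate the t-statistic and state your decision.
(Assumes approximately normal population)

Answer: t = 4.5714, reject H₀

Derivation:
df = n - 1 = 63
SE = s/√n = 7/√64 = 0.8750
t = (x̄ - μ₀)/SE = (16.00 - 12)/0.8750 = 4.5714
Critical value: t_{0.025,63} = ±1.998
p-value < 0.0001
Decision: reject H₀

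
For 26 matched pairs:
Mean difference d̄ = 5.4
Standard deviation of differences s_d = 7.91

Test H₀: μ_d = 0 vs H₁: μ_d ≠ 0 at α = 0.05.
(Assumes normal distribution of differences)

df = n - 1 = 25
SE = s_d/√n = 7.91/√26 = 1.5513
t = d̄/SE = 5.4/1.5513 = 3.4810
Critical value: t_{0.025,25} = ±2.060
p-value ≈ 0.0019
Decision: reject H₀

Answer: t = 3.4810, reject H₀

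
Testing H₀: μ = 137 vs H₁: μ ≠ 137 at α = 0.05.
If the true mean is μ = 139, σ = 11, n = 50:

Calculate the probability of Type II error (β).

SE = σ/√n = 11/√50 = 1.5556
Critical values: μ₀ ± z_0.025×SE = 137 ± 1.960×1.5556
Acceptance region: (133.9510, 140.0490)
Under H₁ (μ = 139): z_high = (140.0490 - 139)/1.5556 = 0.6743, z_low = (133.9510 - 139)/1.5556 = -3.2457
β = P(not reject | H₁) = Φ(0.6743) - Φ(-3.2457) ≈ 0.7494

Answer: β ≈ 0.7494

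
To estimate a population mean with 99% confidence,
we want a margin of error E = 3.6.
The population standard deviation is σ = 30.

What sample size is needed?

z_0.005 = 2.576
n = (z×σ/E)² = (2.576×30/3.6)²
n = 460.8178
Round up: n = 461

Answer: n = 461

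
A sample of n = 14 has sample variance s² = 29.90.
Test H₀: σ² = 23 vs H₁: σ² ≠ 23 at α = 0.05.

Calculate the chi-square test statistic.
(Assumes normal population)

Answer: χ² = 16.9000, fail to reject H₀

Derivation:
df = n - 1 = 13
χ² = (n-1)s²/σ₀² = 13×29.90/23 = 16.9000
Critical values: χ²_{0.975,13} = 5.009, χ²_{0.025,13} = 24.736
Rejection region: χ² < 5.009 or χ² > 24.736
Decision: fail to reject H₀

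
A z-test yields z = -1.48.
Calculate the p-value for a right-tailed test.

Answer: p-value ≈ 0.9306

Derivation:
For z = -1.48:
p = P(Z > -1.48) = 1 - Φ(-1.48) = 0.9306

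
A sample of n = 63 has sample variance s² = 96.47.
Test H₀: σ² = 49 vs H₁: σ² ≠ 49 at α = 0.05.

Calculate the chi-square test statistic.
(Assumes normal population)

Answer: χ² = 122.0641, reject H₀

Derivation:
df = n - 1 = 62
χ² = (n-1)s²/σ₀² = 62×96.47/49 = 122.0641
Critical values: χ²_{0.975,62} = 42.126, χ²_{0.025,62} = 85.654
Rejection region: χ² < 42.126 or χ² > 85.654
Decision: reject H₀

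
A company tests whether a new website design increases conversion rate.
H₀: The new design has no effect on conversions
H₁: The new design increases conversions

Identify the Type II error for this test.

Answer: Keeping the old design when the new one would have increased conversions

Derivation:
A Type I error (probability α) occurs when we reject a true H₀.
A Type II error (probability β) occurs when we fail to reject a false H₀.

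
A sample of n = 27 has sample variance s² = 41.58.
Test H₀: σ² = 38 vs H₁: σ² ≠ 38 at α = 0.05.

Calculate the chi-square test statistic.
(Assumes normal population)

Answer: χ² = 28.4495, fail to reject H₀

Derivation:
df = n - 1 = 26
χ² = (n-1)s²/σ₀² = 26×41.58/38 = 28.4495
Critical values: χ²_{0.975,26} = 13.844, χ²_{0.025,26} = 41.923
Rejection region: χ² < 13.844 or χ² > 41.923
Decision: fail to reject H₀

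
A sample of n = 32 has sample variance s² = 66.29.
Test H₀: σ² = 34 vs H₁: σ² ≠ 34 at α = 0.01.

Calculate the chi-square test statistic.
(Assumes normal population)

df = n - 1 = 31
χ² = (n-1)s²/σ₀² = 31×66.29/34 = 60.4409
Critical values: χ²_{0.995,31} = 14.458, χ²_{0.005,31} = 55.003
Rejection region: χ² < 14.458 or χ² > 55.003
Decision: reject H₀

Answer: χ² = 60.4409, reject H₀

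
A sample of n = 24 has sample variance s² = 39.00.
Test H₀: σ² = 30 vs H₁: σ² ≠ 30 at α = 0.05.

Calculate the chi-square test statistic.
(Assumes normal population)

df = n - 1 = 23
χ² = (n-1)s²/σ₀² = 23×39.00/30 = 29.9000
Critical values: χ²_{0.975,23} = 11.689, χ²_{0.025,23} = 38.076
Rejection region: χ² < 11.689 or χ² > 38.076
Decision: fail to reject H₀

Answer: χ² = 29.9000, fail to reject H₀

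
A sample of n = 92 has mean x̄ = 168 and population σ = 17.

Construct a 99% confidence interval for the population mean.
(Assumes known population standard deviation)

Confidence level: 99%, α = 0.01
z_0.005 = 2.576
SE = σ/√n = 17/√92 = 1.7724
Margin of error = 2.576 × 1.7724 = 4.5657
CI: x̄ ± margin = 168 ± 4.5657
CI: (163.4343, 172.5657)

Answer: (163.4343, 172.5657)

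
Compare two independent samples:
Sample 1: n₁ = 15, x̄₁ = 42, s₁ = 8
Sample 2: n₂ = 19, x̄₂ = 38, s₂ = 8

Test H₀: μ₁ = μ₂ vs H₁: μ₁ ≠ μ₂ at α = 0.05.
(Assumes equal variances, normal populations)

Pooled variance: s²_p = [14×8² + 18×8²]/(32) = 64.0000
s_p = 8.0000
SE = s_p×√(1/n₁ + 1/n₂) = 8.0000×√(1/15 + 1/19) = 2.7632
t = (x̄₁ - x̄₂)/SE = (42 - 38)/2.7632 = 1.4476
df = 32, t-critical = ±2.037
Decision: fail to reject H₀

Answer: t = 1.4476, fail to reject H₀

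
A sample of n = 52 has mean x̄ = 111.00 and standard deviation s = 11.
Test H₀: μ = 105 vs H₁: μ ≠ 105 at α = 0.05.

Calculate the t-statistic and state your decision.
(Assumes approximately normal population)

Answer: t = 3.9334, reject H₀

Derivation:
df = n - 1 = 51
SE = s/√n = 11/√52 = 1.5254
t = (x̄ - μ₀)/SE = (111.00 - 105)/1.5254 = 3.9334
Critical value: t_{0.025,51} = ±2.008
p-value ≈ 0.0003
Decision: reject H₀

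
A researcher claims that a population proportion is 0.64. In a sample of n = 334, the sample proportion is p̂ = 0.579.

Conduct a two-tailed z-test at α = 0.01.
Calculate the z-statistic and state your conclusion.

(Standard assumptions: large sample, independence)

Answer: z = -2.3226, fail to reject H₀

Derivation:
H₀: p = 0.64, H₁: p ≠ 0.64
Standard error: SE = √(p₀(1-p₀)/n) = √(0.64×0.36/334) = 0.026264
z-statistic: z = (p̂ - p₀)/SE = (0.579 - 0.64)/0.026264 = -2.3226
Critical value: z_0.005 = ±2.576
p-value = 0.0202
Decision: fail to reject H₀ at α = 0.01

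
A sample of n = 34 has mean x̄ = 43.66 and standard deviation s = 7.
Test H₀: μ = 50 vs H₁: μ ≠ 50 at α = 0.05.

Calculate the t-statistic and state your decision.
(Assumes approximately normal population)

df = n - 1 = 33
SE = s/√n = 7/√34 = 1.2005
t = (x̄ - μ₀)/SE = (43.66 - 50)/1.2005 = -5.2811
Critical value: t_{0.025,33} = ±2.035
p-value < 0.0001
Decision: reject H₀

Answer: t = -5.2811, reject H₀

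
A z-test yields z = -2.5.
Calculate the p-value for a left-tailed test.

Answer: p-value ≈ 0.0062

Derivation:
For z = -2.5:
p = P(Z < -2.5) = Φ(-2.5) = 0.0062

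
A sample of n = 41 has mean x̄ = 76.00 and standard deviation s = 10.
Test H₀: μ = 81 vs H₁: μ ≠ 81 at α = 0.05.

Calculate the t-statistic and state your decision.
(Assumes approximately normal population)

Answer: t = -3.2016, reject H₀

Derivation:
df = n - 1 = 40
SE = s/√n = 10/√41 = 1.5617
t = (x̄ - μ₀)/SE = (76.00 - 81)/1.5617 = -3.2016
Critical value: t_{0.025,40} = ±2.021
p-value ≈ 0.0027
Decision: reject H₀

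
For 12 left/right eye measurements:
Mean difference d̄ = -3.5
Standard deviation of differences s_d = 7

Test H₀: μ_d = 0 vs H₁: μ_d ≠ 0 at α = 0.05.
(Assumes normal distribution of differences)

Answer: t = -1.7321, fail to reject H₀

Derivation:
df = n - 1 = 11
SE = s_d/√n = 7/√12 = 2.0207
t = d̄/SE = -3.5/2.0207 = -1.7321
Critical value: t_{0.025,11} = ±2.201
p-value ≈ 0.1112
Decision: fail to reject H₀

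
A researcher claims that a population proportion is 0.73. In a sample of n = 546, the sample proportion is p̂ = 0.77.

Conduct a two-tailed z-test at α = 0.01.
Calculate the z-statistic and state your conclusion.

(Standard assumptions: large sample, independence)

H₀: p = 0.73, H₁: p ≠ 0.73
Standard error: SE = √(p₀(1-p₀)/n) = √(0.73×0.27/546) = 0.019000
z-statistic: z = (p̂ - p₀)/SE = (0.77 - 0.73)/0.019000 = 2.1053
Critical value: z_0.005 = ±2.576
p-value = 0.0353
Decision: fail to reject H₀ at α = 0.01

Answer: z = 2.1053, fail to reject H₀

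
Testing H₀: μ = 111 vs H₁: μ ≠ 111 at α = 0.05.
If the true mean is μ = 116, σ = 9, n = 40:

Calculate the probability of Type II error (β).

SE = σ/√n = 9/√40 = 1.4230
Critical values: μ₀ ± z_0.025×SE = 111 ± 1.960×1.4230
Acceptance region: (108.2109, 113.7891)
Under H₁ (μ = 116): z_high = (113.7891 - 116)/1.4230 = -1.5537, z_low = (108.2109 - 116)/1.4230 = -5.4737
β = P(not reject | H₁) = Φ(-1.5537) - Φ(-5.4737) ≈ 0.0601

Answer: β ≈ 0.0601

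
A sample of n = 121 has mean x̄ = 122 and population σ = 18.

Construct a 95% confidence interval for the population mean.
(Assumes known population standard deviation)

Answer: (118.7927, 125.2073)

Derivation:
Confidence level: 95%, α = 0.05
z_0.025 = 1.960
SE = σ/√n = 18/√121 = 1.6364
Margin of error = 1.960 × 1.6364 = 3.2073
CI: x̄ ± margin = 122 ± 3.2073
CI: (118.7927, 125.2073)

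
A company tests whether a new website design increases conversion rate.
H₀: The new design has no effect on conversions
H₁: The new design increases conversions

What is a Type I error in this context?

A Type I error (probability α) occurs when we reject a true H₀.
A Type II error (probability β) occurs when we fail to reject a false H₀.

Answer: Switching to a new design that doesn't actually help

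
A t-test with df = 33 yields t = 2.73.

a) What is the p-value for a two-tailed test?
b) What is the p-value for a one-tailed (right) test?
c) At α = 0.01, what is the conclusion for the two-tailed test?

Using t-distribution with df = 33:
a) Two-tailed: p = 2×P(T > 2.73) = 0.0101
b) One-tailed: p = P(T > 2.73) = 0.0050
c) 0.0101 ≥ 0.01, fail to reject H₀

Answer: a) 0.0101, b) 0.0050, c) fail to reject H₀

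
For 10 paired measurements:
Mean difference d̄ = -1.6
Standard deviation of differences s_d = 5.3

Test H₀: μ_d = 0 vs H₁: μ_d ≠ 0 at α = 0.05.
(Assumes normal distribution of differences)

Answer: t = -0.9547, fail to reject H₀

Derivation:
df = n - 1 = 9
SE = s_d/√n = 5.3/√10 = 1.6760
t = d̄/SE = -1.6/1.6760 = -0.9547
Critical value: t_{0.025,9} = ±2.262
p-value ≈ 0.3647
Decision: fail to reject H₀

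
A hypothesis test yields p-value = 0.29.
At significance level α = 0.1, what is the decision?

Compare p-value to α:
0.29 ≥ 0.1
Decision: fail to reject H₀

Answer: fail to reject H₀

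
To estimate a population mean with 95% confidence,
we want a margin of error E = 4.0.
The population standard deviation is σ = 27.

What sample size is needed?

Answer: n = 176

Derivation:
z_0.025 = 1.960
n = (z×σ/E)² = (1.960×27/4.0)²
n = 175.0329
Round up: n = 176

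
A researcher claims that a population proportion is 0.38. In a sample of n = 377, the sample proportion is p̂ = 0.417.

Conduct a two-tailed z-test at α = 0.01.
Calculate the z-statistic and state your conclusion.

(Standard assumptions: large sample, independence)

Answer: z = 1.4801, fail to reject H₀

Derivation:
H₀: p = 0.38, H₁: p ≠ 0.38
Standard error: SE = √(p₀(1-p₀)/n) = √(0.38×0.62/377) = 0.024999
z-statistic: z = (p̂ - p₀)/SE = (0.417 - 0.38)/0.024999 = 1.4801
Critical value: z_0.005 = ±2.576
p-value = 0.1388
Decision: fail to reject H₀ at α = 0.01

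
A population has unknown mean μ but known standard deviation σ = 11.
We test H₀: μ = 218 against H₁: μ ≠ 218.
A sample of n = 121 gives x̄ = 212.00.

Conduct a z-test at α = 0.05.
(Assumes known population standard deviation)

Answer: z = -6.0000, reject H₀

Derivation:
Standard error: SE = σ/√n = 11/√121 = 1.0000
z-statistic: z = (x̄ - μ₀)/SE = (212.00 - 218)/1.0000 = -6.0000
Critical value: ±1.960
p-value < 0.0001
Decision: reject H₀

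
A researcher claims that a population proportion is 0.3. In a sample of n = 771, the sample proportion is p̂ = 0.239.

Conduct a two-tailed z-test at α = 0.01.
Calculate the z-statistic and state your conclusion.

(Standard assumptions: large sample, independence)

H₀: p = 0.3, H₁: p ≠ 0.3
Standard error: SE = √(p₀(1-p₀)/n) = √(0.3×0.7/771) = 0.016504
z-statistic: z = (p̂ - p₀)/SE = (0.239 - 0.3)/0.016504 = -3.6961
Critical value: z_0.005 = ±2.576
p-value = 0.0002
Decision: reject H₀ at α = 0.01

Answer: z = -3.6961, reject H₀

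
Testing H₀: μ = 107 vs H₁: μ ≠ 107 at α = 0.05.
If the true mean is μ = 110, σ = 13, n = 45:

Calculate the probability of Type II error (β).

SE = σ/√n = 13/√45 = 1.9379
Critical values: μ₀ ± z_0.025×SE = 107 ± 1.960×1.9379
Acceptance region: (103.2017, 110.7983)
Under H₁ (μ = 110): z_high = (110.7983 - 110)/1.9379 = 0.4119, z_low = (103.2017 - 110)/1.9379 = -3.5081
β = P(not reject | H₁) = Φ(0.4119) - Φ(-3.5081) ≈ 0.6596

Answer: β ≈ 0.6596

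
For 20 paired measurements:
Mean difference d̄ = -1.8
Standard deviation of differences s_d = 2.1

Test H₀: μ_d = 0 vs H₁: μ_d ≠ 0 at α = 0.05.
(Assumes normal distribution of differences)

Answer: t = -3.8330, reject H₀

Derivation:
df = n - 1 = 19
SE = s_d/√n = 2.1/√20 = 0.4696
t = d̄/SE = -1.8/0.4696 = -3.8330
Critical value: t_{0.025,19} = ±2.093
p-value ≈ 0.0011
Decision: reject H₀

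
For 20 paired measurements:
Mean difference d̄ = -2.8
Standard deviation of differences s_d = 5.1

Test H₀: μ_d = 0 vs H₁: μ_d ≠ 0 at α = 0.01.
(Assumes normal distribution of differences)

df = n - 1 = 19
SE = s_d/√n = 5.1/√20 = 1.1404
t = d̄/SE = -2.8/1.1404 = -2.4553
Critical value: t_{0.005,19} = ±2.861
p-value ≈ 0.0239
Decision: fail to reject H₀

Answer: t = -2.4553, fail to reject H₀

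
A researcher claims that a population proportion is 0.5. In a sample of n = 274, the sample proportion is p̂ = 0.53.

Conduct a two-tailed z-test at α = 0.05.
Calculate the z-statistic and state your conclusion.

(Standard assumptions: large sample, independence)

H₀: p = 0.5, H₁: p ≠ 0.5
Standard error: SE = √(p₀(1-p₀)/n) = √(0.5×0.5/274) = 0.030206
z-statistic: z = (p̂ - p₀)/SE = (0.53 - 0.5)/0.030206 = 0.9932
Critical value: z_0.025 = ±1.960
p-value = 0.3206
Decision: fail to reject H₀ at α = 0.05

Answer: z = 0.9932, fail to reject H₀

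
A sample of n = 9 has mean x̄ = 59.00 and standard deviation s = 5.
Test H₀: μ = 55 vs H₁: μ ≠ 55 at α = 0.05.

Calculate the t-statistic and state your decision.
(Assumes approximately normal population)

df = n - 1 = 8
SE = s/√n = 5/√9 = 1.6667
t = (x̄ - μ₀)/SE = (59.00 - 55)/1.6667 = 2.4000
Critical value: t_{0.025,8} = ±2.306
p-value ≈ 0.0432
Decision: reject H₀

Answer: t = 2.4000, reject H₀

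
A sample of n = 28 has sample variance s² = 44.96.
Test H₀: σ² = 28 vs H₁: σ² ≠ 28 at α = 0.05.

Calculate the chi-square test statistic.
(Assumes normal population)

df = n - 1 = 27
χ² = (n-1)s²/σ₀² = 27×44.96/28 = 43.3543
Critical values: χ²_{0.975,27} = 14.573, χ²_{0.025,27} = 43.195
Rejection region: χ² < 14.573 or χ² > 43.195
Decision: reject H₀

Answer: χ² = 43.3543, reject H₀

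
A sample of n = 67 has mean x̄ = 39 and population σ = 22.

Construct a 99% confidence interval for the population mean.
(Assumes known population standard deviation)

Confidence level: 99%, α = 0.01
z_0.005 = 2.576
SE = σ/√n = 22/√67 = 2.6877
Margin of error = 2.576 × 2.6877 = 6.9235
CI: x̄ ± margin = 39 ± 6.9235
CI: (32.0765, 45.9235)

Answer: (32.0765, 45.9235)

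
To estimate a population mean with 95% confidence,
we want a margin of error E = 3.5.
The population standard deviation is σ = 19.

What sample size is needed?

z_0.025 = 1.960
n = (z×σ/E)² = (1.960×19/3.5)²
n = 113.2096
Round up: n = 114

Answer: n = 114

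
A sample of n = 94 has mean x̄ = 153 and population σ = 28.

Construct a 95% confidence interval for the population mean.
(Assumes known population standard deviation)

Answer: (147.3395, 158.6605)

Derivation:
Confidence level: 95%, α = 0.05
z_0.025 = 1.960
SE = σ/√n = 28/√94 = 2.8880
Margin of error = 1.960 × 2.8880 = 5.6605
CI: x̄ ± margin = 153 ± 5.6605
CI: (147.3395, 158.6605)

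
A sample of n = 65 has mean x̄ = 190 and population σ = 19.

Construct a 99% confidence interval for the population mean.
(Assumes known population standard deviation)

Answer: (183.9291, 196.0709)

Derivation:
Confidence level: 99%, α = 0.01
z_0.005 = 2.576
SE = σ/√n = 19/√65 = 2.3567
Margin of error = 2.576 × 2.3567 = 6.0709
CI: x̄ ± margin = 190 ± 6.0709
CI: (183.9291, 196.0709)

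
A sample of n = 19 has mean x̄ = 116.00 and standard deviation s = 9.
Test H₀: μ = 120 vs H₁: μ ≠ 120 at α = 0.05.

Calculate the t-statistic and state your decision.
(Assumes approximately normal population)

Answer: t = -1.9373, fail to reject H₀

Derivation:
df = n - 1 = 18
SE = s/√n = 9/√19 = 2.0647
t = (x̄ - μ₀)/SE = (116.00 - 120)/2.0647 = -1.9373
Critical value: t_{0.025,18} = ±2.101
p-value ≈ 0.0686
Decision: fail to reject H₀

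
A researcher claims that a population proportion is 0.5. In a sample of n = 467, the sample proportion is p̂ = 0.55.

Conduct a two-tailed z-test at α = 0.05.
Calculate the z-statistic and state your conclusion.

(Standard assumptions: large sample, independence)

Answer: z = 2.1610, reject H₀

Derivation:
H₀: p = 0.5, H₁: p ≠ 0.5
Standard error: SE = √(p₀(1-p₀)/n) = √(0.5×0.5/467) = 0.023137
z-statistic: z = (p̂ - p₀)/SE = (0.55 - 0.5)/0.023137 = 2.1610
Critical value: z_0.025 = ±1.960
p-value = 0.0307
Decision: reject H₀ at α = 0.05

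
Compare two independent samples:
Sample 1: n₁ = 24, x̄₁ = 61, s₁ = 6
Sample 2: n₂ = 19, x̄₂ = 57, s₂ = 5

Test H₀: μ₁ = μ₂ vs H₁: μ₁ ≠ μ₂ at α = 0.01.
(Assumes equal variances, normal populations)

Answer: t = 2.3330, fail to reject H₀

Derivation:
Pooled variance: s²_p = [23×6² + 18×5²]/(41) = 31.1707
s_p = 5.5831
SE = s_p×√(1/n₁ + 1/n₂) = 5.5831×√(1/24 + 1/19) = 1.7145
t = (x̄₁ - x̄₂)/SE = (61 - 57)/1.7145 = 2.3330
df = 41, t-critical = ±2.701
Decision: fail to reject H₀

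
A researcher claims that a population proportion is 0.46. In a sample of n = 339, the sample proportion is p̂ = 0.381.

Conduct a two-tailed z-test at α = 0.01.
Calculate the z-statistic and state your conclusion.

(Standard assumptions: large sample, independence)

Answer: z = -2.9185, reject H₀

Derivation:
H₀: p = 0.46, H₁: p ≠ 0.46
Standard error: SE = √(p₀(1-p₀)/n) = √(0.46×0.54/339) = 0.027069
z-statistic: z = (p̂ - p₀)/SE = (0.381 - 0.46)/0.027069 = -2.9185
Critical value: z_0.005 = ±2.576
p-value = 0.0035
Decision: reject H₀ at α = 0.01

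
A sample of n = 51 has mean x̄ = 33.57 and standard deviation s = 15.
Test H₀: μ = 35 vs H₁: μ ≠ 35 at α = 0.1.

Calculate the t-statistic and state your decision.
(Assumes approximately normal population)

Answer: t = -0.6808, fail to reject H₀

Derivation:
df = n - 1 = 50
SE = s/√n = 15/√51 = 2.1004
t = (x̄ - μ₀)/SE = (33.57 - 35)/2.1004 = -0.6808
Critical value: t_{0.05,50} = ±1.676
p-value ≈ 0.4991
Decision: fail to reject H₀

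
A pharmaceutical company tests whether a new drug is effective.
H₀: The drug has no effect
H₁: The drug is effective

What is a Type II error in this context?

Answer: Failing to detect the drug's effect when it actually works

Derivation:
Type I error (α): Rejecting H₀ when H₀ is true
Type II error (β): Failing to reject H₀ when H₁ is true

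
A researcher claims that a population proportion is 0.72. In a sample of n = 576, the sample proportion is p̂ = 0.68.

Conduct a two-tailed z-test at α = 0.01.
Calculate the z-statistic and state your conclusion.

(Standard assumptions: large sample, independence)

Answer: z = -2.1381, fail to reject H₀

Derivation:
H₀: p = 0.72, H₁: p ≠ 0.72
Standard error: SE = √(p₀(1-p₀)/n) = √(0.72×0.28/576) = 0.018708
z-statistic: z = (p̂ - p₀)/SE = (0.68 - 0.72)/0.018708 = -2.1381
Critical value: z_0.005 = ±2.576
p-value = 0.0325
Decision: fail to reject H₀ at α = 0.01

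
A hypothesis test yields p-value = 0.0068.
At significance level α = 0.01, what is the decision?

Answer: reject H₀

Derivation:
Compare p-value to α:
0.0068 < 0.01
Decision: reject H₀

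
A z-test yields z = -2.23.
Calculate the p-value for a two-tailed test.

Answer: p-value ≈ 0.0257

Derivation:
For z = -2.23:
p = 2×P(Z > |-2.23|) = 2×(1 - Φ(2.23)) = 0.0257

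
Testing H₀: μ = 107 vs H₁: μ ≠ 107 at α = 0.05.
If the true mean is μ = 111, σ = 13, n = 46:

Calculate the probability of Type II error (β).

SE = σ/√n = 13/√46 = 1.9167
Critical values: μ₀ ± z_0.025×SE = 107 ± 1.960×1.9167
Acceptance region: (103.2433, 110.7567)
Under H₁ (μ = 111): z_high = (110.7567 - 111)/1.9167 = -0.1269, z_low = (103.2433 - 111)/1.9167 = -4.0469
β = P(not reject | H₁) = Φ(-0.1269) - Φ(-4.0469) ≈ 0.4495

Answer: β ≈ 0.4495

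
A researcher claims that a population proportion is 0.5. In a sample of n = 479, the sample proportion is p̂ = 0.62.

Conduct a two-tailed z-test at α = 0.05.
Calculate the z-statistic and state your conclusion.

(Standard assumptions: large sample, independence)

H₀: p = 0.5, H₁: p ≠ 0.5
Standard error: SE = √(p₀(1-p₀)/n) = √(0.5×0.5/479) = 0.022846
z-statistic: z = (p̂ - p₀)/SE = (0.62 - 0.5)/0.022846 = 5.2526
Critical value: z_0.025 = ±1.960
p-value < 0.0001
Decision: reject H₀ at α = 0.05

Answer: z = 5.2526, reject H₀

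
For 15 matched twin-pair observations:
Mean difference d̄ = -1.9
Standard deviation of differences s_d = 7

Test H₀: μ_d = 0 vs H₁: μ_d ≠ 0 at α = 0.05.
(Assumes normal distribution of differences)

Answer: t = -1.0512, fail to reject H₀

Derivation:
df = n - 1 = 14
SE = s_d/√n = 7/√15 = 1.8074
t = d̄/SE = -1.9/1.8074 = -1.0512
Critical value: t_{0.025,14} = ±2.145
p-value ≈ 0.3110
Decision: fail to reject H₀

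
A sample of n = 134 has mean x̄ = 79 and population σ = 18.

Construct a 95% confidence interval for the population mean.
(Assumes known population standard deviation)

Confidence level: 95%, α = 0.05
z_0.025 = 1.960
SE = σ/√n = 18/√134 = 1.5550
Margin of error = 1.960 × 1.5550 = 3.0478
CI: x̄ ± margin = 79 ± 3.0478
CI: (75.9522, 82.0478)

Answer: (75.9522, 82.0478)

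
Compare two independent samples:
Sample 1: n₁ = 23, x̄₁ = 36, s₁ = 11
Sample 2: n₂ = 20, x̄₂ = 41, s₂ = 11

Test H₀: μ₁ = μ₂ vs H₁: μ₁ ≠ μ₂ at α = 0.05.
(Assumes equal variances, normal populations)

Answer: t = -1.4867, fail to reject H₀

Derivation:
Pooled variance: s²_p = [22×11² + 19×11²]/(41) = 121.0000
s_p = 11.0000
SE = s_p×√(1/n₁ + 1/n₂) = 11.0000×√(1/23 + 1/20) = 3.3632
t = (x̄₁ - x̄₂)/SE = (36 - 41)/3.3632 = -1.4867
df = 41, t-critical = ±2.020
Decision: fail to reject H₀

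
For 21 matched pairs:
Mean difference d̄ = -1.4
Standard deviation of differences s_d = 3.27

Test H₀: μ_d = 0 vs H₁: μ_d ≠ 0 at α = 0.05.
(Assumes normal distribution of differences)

df = n - 1 = 20
SE = s_d/√n = 3.27/√21 = 0.7136
t = d̄/SE = -1.4/0.7136 = -1.9619
Critical value: t_{0.025,20} = ±2.086
p-value ≈ 0.0638
Decision: fail to reject H₀

Answer: t = -1.9619, fail to reject H₀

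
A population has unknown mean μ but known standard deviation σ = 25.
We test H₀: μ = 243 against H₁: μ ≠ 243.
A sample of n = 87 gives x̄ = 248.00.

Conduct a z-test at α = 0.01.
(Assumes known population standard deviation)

Standard error: SE = σ/√n = 25/√87 = 2.6803
z-statistic: z = (x̄ - μ₀)/SE = (248.00 - 243)/2.6803 = 1.8655
Critical value: ±2.576
p-value = 0.0621
Decision: fail to reject H₀

Answer: z = 1.8655, fail to reject H₀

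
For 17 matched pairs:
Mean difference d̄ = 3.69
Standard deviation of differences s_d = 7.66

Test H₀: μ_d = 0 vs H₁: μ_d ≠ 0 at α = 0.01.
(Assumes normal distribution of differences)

Answer: t = 1.9862, fail to reject H₀

Derivation:
df = n - 1 = 16
SE = s_d/√n = 7.66/√17 = 1.8578
t = d̄/SE = 3.69/1.8578 = 1.9862
Critical value: t_{0.005,16} = ±2.921
p-value ≈ 0.0644
Decision: fail to reject H₀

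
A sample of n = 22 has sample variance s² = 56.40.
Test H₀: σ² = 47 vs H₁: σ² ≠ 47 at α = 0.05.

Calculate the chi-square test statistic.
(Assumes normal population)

df = n - 1 = 21
χ² = (n-1)s²/σ₀² = 21×56.40/47 = 25.2000
Critical values: χ²_{0.975,21} = 10.283, χ²_{0.025,21} = 35.479
Rejection region: χ² < 10.283 or χ² > 35.479
Decision: fail to reject H₀

Answer: χ² = 25.2000, fail to reject H₀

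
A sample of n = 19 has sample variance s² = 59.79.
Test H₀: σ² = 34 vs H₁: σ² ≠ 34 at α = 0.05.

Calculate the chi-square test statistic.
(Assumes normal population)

df = n - 1 = 18
χ² = (n-1)s²/σ₀² = 18×59.79/34 = 31.6535
Critical values: χ²_{0.975,18} = 8.231, χ²_{0.025,18} = 31.526
Rejection region: χ² < 8.231 or χ² > 31.526
Decision: reject H₀

Answer: χ² = 31.6535, reject H₀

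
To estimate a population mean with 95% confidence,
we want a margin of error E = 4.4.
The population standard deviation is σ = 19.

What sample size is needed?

z_0.025 = 1.960
n = (z×σ/E)² = (1.960×19/4.4)²
n = 71.6331
Round up: n = 72

Answer: n = 72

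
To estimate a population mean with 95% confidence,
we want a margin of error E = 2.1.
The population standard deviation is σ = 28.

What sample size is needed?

z_0.025 = 1.960
n = (z×σ/E)² = (1.960×28/2.1)²
n = 682.9511
Round up: n = 683

Answer: n = 683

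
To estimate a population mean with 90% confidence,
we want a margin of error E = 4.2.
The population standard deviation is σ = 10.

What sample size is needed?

Answer: n = 16

Derivation:
z_0.05 = 1.645
n = (z×σ/E)² = (1.645×10/4.2)²
n = 15.3403
Round up: n = 16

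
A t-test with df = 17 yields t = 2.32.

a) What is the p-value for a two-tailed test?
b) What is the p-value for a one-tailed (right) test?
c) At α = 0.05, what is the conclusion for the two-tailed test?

Using t-distribution with df = 17:
a) Two-tailed: p = 2×P(T > 2.32) = 0.0330
b) One-tailed: p = P(T > 2.32) = 0.0165
c) 0.0330 < 0.05, reject H₀

Answer: a) 0.0330, b) 0.0165, c) reject H₀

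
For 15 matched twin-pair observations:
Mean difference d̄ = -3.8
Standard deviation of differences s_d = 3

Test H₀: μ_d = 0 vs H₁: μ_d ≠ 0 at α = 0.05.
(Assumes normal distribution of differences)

Answer: t = -4.9058, reject H₀

Derivation:
df = n - 1 = 14
SE = s_d/√n = 3/√15 = 0.7746
t = d̄/SE = -3.8/0.7746 = -4.9058
Critical value: t_{0.025,14} = ±2.145
p-value ≈ 0.0002
Decision: reject H₀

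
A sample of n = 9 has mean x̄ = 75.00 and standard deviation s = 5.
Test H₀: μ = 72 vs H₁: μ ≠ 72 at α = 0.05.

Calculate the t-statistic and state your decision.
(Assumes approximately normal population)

Answer: t = 1.8000, fail to reject H₀

Derivation:
df = n - 1 = 8
SE = s/√n = 5/√9 = 1.6667
t = (x̄ - μ₀)/SE = (75.00 - 72)/1.6667 = 1.8000
Critical value: t_{0.025,8} = ±2.306
p-value ≈ 0.1096
Decision: fail to reject H₀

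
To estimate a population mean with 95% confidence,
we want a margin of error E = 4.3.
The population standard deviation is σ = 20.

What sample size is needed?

Answer: n = 84

Derivation:
z_0.025 = 1.960
n = (z×σ/E)² = (1.960×20/4.3)²
n = 83.1065
Round up: n = 84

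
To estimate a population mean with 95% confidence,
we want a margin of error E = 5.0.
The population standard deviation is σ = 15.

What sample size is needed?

Answer: n = 35

Derivation:
z_0.025 = 1.960
n = (z×σ/E)² = (1.960×15/5.0)²
n = 34.5744
Round up: n = 35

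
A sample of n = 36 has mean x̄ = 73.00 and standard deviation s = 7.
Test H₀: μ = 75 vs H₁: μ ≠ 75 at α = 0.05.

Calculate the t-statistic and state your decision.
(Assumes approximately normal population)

df = n - 1 = 35
SE = s/√n = 7/√36 = 1.1667
t = (x̄ - μ₀)/SE = (73.00 - 75)/1.1667 = -1.7142
Critical value: t_{0.025,35} = ±2.030
p-value ≈ 0.0953
Decision: fail to reject H₀

Answer: t = -1.7142, fail to reject H₀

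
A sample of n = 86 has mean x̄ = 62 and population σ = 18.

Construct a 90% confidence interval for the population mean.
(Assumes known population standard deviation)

Answer: (58.8071, 65.1929)

Derivation:
Confidence level: 90%, α = 0.1
z_0.05 = 1.645
SE = σ/√n = 18/√86 = 1.9410
Margin of error = 1.645 × 1.9410 = 3.1929
CI: x̄ ± margin = 62 ± 3.1929
CI: (58.8071, 65.1929)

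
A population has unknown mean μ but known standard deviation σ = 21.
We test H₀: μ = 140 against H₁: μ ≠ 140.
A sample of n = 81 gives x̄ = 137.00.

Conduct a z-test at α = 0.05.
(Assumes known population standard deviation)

Answer: z = -1.2857, fail to reject H₀

Derivation:
Standard error: SE = σ/√n = 21/√81 = 2.3333
z-statistic: z = (x̄ - μ₀)/SE = (137.00 - 140)/2.3333 = -1.2857
Critical value: ±1.960
p-value = 0.1985
Decision: fail to reject H₀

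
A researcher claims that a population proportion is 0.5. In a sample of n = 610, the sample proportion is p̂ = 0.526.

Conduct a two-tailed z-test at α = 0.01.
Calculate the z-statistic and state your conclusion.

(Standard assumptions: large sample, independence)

Answer: z = 1.2843, fail to reject H₀

Derivation:
H₀: p = 0.5, H₁: p ≠ 0.5
Standard error: SE = √(p₀(1-p₀)/n) = √(0.5×0.5/610) = 0.020244
z-statistic: z = (p̂ - p₀)/SE = (0.526 - 0.5)/0.020244 = 1.2843
Critical value: z_0.005 = ±2.576
p-value = 0.1990
Decision: fail to reject H₀ at α = 0.01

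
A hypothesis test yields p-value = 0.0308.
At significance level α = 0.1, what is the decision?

Answer: reject H₀

Derivation:
Compare p-value to α:
0.0308 < 0.1
Decision: reject H₀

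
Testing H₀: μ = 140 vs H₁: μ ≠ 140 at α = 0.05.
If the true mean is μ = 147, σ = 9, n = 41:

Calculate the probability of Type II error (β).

SE = σ/√n = 9/√41 = 1.4056
Critical values: μ₀ ± z_0.025×SE = 140 ± 1.960×1.4056
Acceptance region: (137.2450, 142.7550)
Under H₁ (μ = 147): z_high = (142.7550 - 147)/1.4056 = -3.0201, z_low = (137.2450 - 147)/1.4056 = -6.9401
β = P(not reject | H₁) = Φ(-3.0201) - Φ(-6.9401) ≈ 0.0013

Answer: β ≈ 0.0013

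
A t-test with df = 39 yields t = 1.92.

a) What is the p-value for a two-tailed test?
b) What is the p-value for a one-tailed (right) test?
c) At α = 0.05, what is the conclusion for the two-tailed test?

Using t-distribution with df = 39:
a) Two-tailed: p = 2×P(T > 1.92) = 0.0622
b) One-tailed: p = P(T > 1.92) = 0.0311
c) 0.0622 ≥ 0.05, fail to reject H₀

Answer: a) 0.0622, b) 0.0311, c) fail to reject H₀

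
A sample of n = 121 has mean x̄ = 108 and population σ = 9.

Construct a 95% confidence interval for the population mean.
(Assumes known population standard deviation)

Confidence level: 95%, α = 0.05
z_0.025 = 1.960
SE = σ/√n = 9/√121 = 0.8182
Margin of error = 1.960 × 0.8182 = 1.6037
CI: x̄ ± margin = 108 ± 1.6037
CI: (106.3963, 109.6037)

Answer: (106.3963, 109.6037)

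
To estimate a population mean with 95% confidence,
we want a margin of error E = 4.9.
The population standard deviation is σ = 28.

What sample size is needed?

Answer: n = 126

Derivation:
z_0.025 = 1.960
n = (z×σ/E)² = (1.960×28/4.9)²
n = 125.4400
Round up: n = 126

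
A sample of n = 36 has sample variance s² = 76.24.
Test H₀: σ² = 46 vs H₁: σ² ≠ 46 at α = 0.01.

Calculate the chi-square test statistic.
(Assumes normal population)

Answer: χ² = 58.0087, fail to reject H₀

Derivation:
df = n - 1 = 35
χ² = (n-1)s²/σ₀² = 35×76.24/46 = 58.0087
Critical values: χ²_{0.995,35} = 17.192, χ²_{0.005,35} = 60.275
Rejection region: χ² < 17.192 or χ² > 60.275
Decision: fail to reject H₀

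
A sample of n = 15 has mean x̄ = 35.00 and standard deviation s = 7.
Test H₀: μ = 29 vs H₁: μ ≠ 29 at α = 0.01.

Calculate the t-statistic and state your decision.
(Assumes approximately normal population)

Answer: t = 3.3197, reject H₀

Derivation:
df = n - 1 = 14
SE = s/√n = 7/√15 = 1.8074
t = (x̄ - μ₀)/SE = (35.00 - 29)/1.8074 = 3.3197
Critical value: t_{0.005,14} = ±2.977
p-value ≈ 0.0051
Decision: reject H₀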